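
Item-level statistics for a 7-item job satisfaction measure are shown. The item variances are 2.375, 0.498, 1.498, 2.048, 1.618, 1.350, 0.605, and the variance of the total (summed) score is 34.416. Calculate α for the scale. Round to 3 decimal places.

α = 0.828

Σσ²ᵢ = 2.375 + 0.498 + 1.498 + 2.048 + 1.618 + 1.350 + 0.605 = 9.992
α = (k/(k−1))·(1 − Σσ²ᵢ/total variance) = (7/6)·(1 − 9.992/34.416) = 0.828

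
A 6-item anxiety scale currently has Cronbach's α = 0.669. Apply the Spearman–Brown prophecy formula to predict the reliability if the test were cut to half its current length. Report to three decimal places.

Length factor m = 1/2
α' = m·α / (1 − (1−m)·α)
   = 1/2 × 0.669 / (1 − (1 − 1/2) × 0.669)
   = 0.3345 / 0.6655 = 0.503

predicted reliability = 0.503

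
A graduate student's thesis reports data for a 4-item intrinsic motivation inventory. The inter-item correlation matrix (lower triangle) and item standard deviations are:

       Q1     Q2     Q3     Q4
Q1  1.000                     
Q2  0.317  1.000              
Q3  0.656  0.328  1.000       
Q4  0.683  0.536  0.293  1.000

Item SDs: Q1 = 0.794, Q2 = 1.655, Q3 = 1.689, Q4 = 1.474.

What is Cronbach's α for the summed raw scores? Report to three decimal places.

Σσ²ᵢ = 0.794² + 1.655² + 1.689² + 1.474² = 8.3949
Covariances σ_ij = r_ij · s_i · s_j:
  σ(Q1,Q2) = 0.317 × 0.794 × 1.655 = 0.4166
  σ(Q1,Q3) = 0.656 × 0.794 × 1.689 = 0.8797
  σ(Q1,Q4) = 0.683 × 0.794 × 1.474 = 0.7994
  σ(Q2,Q3) = 0.328 × 1.655 × 1.689 = 0.9169
  σ(Q2,Q4) = 0.536 × 1.655 × 1.474 = 1.3076
  σ(Q3,Q4) = 0.293 × 1.689 × 1.474 = 0.7294
σ²_T = Σσ²ᵢ + 2·Σσ_ij = 8.3949 + 2 × 5.0496 = 18.4941
α = (4/3)·(1 − 8.3949/18.4941) = 0.728

Cronbach's α = 0.728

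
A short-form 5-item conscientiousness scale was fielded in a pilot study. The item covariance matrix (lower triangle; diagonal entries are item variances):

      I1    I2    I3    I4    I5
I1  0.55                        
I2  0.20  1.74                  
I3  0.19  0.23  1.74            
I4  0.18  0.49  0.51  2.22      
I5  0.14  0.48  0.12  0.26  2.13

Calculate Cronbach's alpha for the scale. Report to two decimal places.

ΣVar(i) = 0.55 + 1.74 + 1.74 + 2.22 + 2.13 = 8.38
Σ_{i<j} σ_ij = 2.80
σ²_T = 8.38 + 2 × 2.80 = 13.98
α = (k/(k−1))·(1 − ΣVar(i)/σ²_T) = (5/4)·(1 − 8.38/13.98) = 0.50

Cronbach's alpha = 0.50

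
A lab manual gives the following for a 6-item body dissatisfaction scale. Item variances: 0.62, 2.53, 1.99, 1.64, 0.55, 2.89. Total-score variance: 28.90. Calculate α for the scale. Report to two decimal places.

sum of item variances = 0.62 + 2.53 + 1.99 + 1.64 + 0.55 + 2.89 = 10.22
α = (k/(k−1))·(1 − sum of item variances/total variance) = (6/5)·(1 − 10.22/28.90) = 0.78

α = 0.78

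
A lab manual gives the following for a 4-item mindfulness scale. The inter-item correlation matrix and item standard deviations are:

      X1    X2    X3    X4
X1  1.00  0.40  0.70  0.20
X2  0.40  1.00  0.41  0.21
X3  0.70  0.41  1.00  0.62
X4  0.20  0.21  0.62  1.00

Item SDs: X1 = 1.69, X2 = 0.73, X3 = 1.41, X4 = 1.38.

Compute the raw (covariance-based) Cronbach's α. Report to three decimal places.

α = 0.735

Σσ²ᵢ = 1.69² + 0.73² + 1.41² + 1.38² = 7.2815
Covariances σ_ij = r_ij · s_i · s_j:
  σ(X1,X2) = 0.40 × 1.69 × 0.73 = 0.4935
  σ(X1,X3) = 0.70 × 1.69 × 1.41 = 1.6680
  σ(X1,X4) = 0.20 × 1.69 × 1.38 = 0.4664
  σ(X2,X3) = 0.41 × 0.73 × 1.41 = 0.4220
  σ(X2,X4) = 0.21 × 0.73 × 1.38 = 0.2116
  σ(X3,X4) = 0.62 × 1.41 × 1.38 = 1.2064
σ²_T = Σσ²ᵢ + 2·Σσ_ij = 7.2815 + 2 × 4.4679 = 16.2173
α = (4/3)·(1 − 7.2815/16.2173) = 0.735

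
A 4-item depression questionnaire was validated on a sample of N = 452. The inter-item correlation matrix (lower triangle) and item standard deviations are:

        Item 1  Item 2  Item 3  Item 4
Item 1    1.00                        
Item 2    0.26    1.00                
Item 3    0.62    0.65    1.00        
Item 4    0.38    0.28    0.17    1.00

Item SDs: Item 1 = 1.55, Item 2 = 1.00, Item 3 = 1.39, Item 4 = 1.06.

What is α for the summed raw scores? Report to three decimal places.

Σσ²ᵢ = 1.55² + 1.00² + 1.39² + 1.06² = 6.4582
Covariances σ_ij = r_ij · s_i · s_j:
  σ(Item 1,Item 2) = 0.26 × 1.55 × 1.00 = 0.4030
  σ(Item 1,Item 3) = 0.62 × 1.55 × 1.39 = 1.3358
  σ(Item 1,Item 4) = 0.38 × 1.55 × 1.06 = 0.6243
  σ(Item 2,Item 3) = 0.65 × 1.00 × 1.39 = 0.9035
  σ(Item 2,Item 4) = 0.28 × 1.00 × 1.06 = 0.2968
  σ(Item 3,Item 4) = 0.17 × 1.39 × 1.06 = 0.2505
σ²_T = Σσ²ᵢ + 2·Σσ_ij = 6.4582 + 2 × 3.8139 = 14.0860
α = (4/3)·(1 − 6.4582/14.0860) = 0.722

α = 0.722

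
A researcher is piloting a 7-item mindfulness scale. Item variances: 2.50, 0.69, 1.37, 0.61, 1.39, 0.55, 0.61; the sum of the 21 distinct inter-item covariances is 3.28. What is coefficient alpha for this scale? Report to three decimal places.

Σσᵢ² = 2.50 + 0.69 + 1.37 + 0.61 + 1.39 + 0.55 + 0.61 = 7.72
Sum of distinct covariances = 3.28
σ²_total = Σσᵢ² + 2·Σcov = 7.72 + 2 × 3.28 = 14.28
α = (7/6)·(1 − 7.72/14.28) = 0.536

coefficient alpha = 0.536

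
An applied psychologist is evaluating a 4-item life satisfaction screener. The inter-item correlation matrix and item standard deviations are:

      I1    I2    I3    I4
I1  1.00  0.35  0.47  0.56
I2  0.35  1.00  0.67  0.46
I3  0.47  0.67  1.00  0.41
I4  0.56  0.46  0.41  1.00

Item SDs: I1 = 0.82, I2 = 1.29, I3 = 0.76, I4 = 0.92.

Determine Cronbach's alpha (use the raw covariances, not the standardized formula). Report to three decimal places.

α = 0.771

Σσ²ᵢ = 0.82² + 1.29² + 0.76² + 0.92² = 3.7605
Covariances σ_ij = r_ij · s_i · s_j:
  σ(I1,I2) = 0.35 × 0.82 × 1.29 = 0.3702
  σ(I1,I3) = 0.47 × 0.82 × 0.76 = 0.2929
  σ(I1,I4) = 0.56 × 0.82 × 0.92 = 0.4225
  σ(I2,I3) = 0.67 × 1.29 × 0.76 = 0.6569
  σ(I2,I4) = 0.46 × 1.29 × 0.92 = 0.5459
  σ(I3,I4) = 0.41 × 0.76 × 0.92 = 0.2867
σ²_T = Σσ²ᵢ + 2·Σσ_ij = 3.7605 + 2 × 2.5751 = 8.9107
α = (4/3)·(1 − 3.7605/8.9107) = 0.771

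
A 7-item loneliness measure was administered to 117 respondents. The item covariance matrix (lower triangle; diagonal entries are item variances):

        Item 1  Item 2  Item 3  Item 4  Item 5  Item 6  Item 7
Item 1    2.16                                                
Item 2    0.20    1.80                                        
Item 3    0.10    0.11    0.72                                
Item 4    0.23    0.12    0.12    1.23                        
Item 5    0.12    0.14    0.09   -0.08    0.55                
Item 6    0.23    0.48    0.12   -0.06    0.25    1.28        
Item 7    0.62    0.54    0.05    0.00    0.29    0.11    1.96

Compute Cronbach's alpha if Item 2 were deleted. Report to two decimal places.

Remaining items: Item 1, Item 3, Item 4, Item 5, Item 6, Item 7 (k = 6).
Σσ²ᵢ = 2.16 + 0.72 + 1.23 + 0.55 + 1.28 + 1.96 = 7.90
total variance = 7.90 + 2 × 2.19 = 12.28
α (item deleted) = (6/5)·(1 − 7.90/12.28) = 0.43

α = 0.43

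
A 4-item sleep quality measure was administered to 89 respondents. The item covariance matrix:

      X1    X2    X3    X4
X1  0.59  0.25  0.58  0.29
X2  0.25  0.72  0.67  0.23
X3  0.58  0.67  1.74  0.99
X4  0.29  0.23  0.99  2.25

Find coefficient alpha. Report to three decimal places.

ΣVar(i) = 0.59 + 0.72 + 1.74 + 2.25 = 5.30
Sum of off-diagonal covariances = 3.01
Var(T) = 5.30 + 2 × 3.01 = 11.32
α = (k/(k−1))·(1 − ΣVar(i)/Var(T)) = (4/3)·(1 − 5.30/11.32) = 0.709

coefficient alpha = 0.709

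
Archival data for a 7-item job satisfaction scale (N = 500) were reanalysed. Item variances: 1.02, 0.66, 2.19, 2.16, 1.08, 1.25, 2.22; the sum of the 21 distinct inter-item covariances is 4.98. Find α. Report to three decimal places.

α = 0.566

Σσ²ᵢ = 1.02 + 0.66 + 2.19 + 2.16 + 1.08 + 1.25 + 2.22 = 10.58
Sum of distinct covariances = 4.98
σ²_total = Σσ²ᵢ + 2·Σcov = 10.58 + 2 × 4.98 = 20.54
α = (7/6)·(1 − 10.58/20.54) = 0.566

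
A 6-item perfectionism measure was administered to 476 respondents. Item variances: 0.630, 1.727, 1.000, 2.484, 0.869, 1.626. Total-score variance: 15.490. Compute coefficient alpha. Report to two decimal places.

coefficient alpha = 0.55

Σσᵢ² = 0.630 + 1.727 + 1.000 + 2.484 + 0.869 + 1.626 = 8.336
α = (k/(k−1))·(1 − Σσᵢ²/σ²_total) = (6/5)·(1 − 8.336/15.490) = 0.55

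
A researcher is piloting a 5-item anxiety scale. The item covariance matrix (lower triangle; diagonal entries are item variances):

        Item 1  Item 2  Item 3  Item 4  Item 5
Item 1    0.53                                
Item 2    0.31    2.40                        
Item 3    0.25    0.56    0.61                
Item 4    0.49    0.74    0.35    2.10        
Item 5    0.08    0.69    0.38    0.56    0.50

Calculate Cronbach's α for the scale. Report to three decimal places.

ΣVar(i) = 0.53 + 2.40 + 0.61 + 2.10 + 0.50 = 6.14
Sum of the distinct covariances = 4.41
σ²_total = 6.14 + 2 × 4.41 = 14.96
α = (k/(k−1))·(1 − ΣVar(i)/σ²_total) = (5/4)·(1 − 6.14/14.96) = 0.737

Cronbach's α = 0.737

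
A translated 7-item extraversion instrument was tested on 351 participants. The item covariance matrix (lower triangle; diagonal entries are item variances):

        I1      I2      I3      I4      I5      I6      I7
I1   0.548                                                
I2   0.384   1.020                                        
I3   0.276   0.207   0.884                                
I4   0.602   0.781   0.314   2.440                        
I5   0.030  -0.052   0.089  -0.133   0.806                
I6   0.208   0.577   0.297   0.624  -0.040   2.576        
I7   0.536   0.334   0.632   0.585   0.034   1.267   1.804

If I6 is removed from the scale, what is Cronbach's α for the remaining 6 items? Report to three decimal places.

Remaining items: I1, I2, I3, I4, I5, I7 (k = 6).
Σσᵢ² = 0.548 + 1.020 + 0.884 + 2.440 + 0.806 + 1.804 = 7.502
Var(T) = 7.502 + 2 × 4.619 = 16.740
α (item deleted) = (6/5)·(1 − 7.502/16.740) = 0.662

α = 0.662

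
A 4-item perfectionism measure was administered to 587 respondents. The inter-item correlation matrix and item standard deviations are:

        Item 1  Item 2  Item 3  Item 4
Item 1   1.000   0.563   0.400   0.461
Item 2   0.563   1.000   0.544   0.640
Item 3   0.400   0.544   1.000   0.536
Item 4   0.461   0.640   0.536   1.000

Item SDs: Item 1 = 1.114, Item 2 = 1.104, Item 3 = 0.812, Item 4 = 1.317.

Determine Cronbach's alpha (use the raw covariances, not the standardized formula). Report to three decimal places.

Cronbach's alpha = 0.807

Σσ²ᵢ = 1.114² + 1.104² + 0.812² + 1.317² = 4.8536
Covariances σ_ij = r_ij · s_i · s_j:
  σ(Item 1,Item 2) = 0.563 × 1.114 × 1.104 = 0.6924
  σ(Item 1,Item 3) = 0.400 × 1.114 × 0.812 = 0.3618
  σ(Item 1,Item 4) = 0.461 × 1.114 × 1.317 = 0.6764
  σ(Item 2,Item 3) = 0.544 × 1.104 × 0.812 = 0.4877
  σ(Item 2,Item 4) = 0.640 × 1.104 × 1.317 = 0.9305
  σ(Item 3,Item 4) = 0.536 × 0.812 × 1.317 = 0.5732
σ²_T = Σσ²ᵢ + 2·Σσ_ij = 4.8536 + 2 × 3.7220 = 12.2976
α = (4/3)·(1 − 4.8536/12.2976) = 0.807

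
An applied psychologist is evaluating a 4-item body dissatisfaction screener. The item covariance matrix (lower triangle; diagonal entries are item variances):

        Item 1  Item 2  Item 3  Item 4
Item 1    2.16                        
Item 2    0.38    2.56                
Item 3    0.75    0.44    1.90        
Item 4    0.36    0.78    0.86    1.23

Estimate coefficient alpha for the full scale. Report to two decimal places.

Σσ²ᵢ = 2.16 + 2.56 + 1.90 + 1.23 = 7.85
Σ_{i<j} σ_ij = 3.57
total variance = 7.85 + 2 × 3.57 = 14.99
α = (k/(k−1))·(1 − Σσ²ᵢ/total variance) = (4/3)·(1 − 7.85/14.99) = 0.64

coefficient alpha = 0.64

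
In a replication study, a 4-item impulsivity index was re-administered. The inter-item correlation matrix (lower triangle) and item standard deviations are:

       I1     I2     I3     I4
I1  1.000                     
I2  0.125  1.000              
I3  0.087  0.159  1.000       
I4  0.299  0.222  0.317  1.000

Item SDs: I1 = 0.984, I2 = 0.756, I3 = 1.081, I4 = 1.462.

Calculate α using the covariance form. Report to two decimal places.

Σσ²ᵢ = 0.984² + 0.756² + 1.081² + 1.462² = 4.8458
Covariances σ_ij = r_ij · s_i · s_j:
  σ(I1,I2) = 0.125 × 0.984 × 0.756 = 0.0930
  σ(I1,I3) = 0.087 × 0.984 × 1.081 = 0.0925
  σ(I1,I4) = 0.299 × 0.984 × 1.462 = 0.4301
  σ(I2,I3) = 0.159 × 0.756 × 1.081 = 0.1299
  σ(I2,I4) = 0.222 × 0.756 × 1.462 = 0.2454
  σ(I3,I4) = 0.317 × 1.081 × 1.462 = 0.5010
σ²_T = Σσ²ᵢ + 2·Σσ_ij = 4.8458 + 2 × 1.4919 = 7.8296
α = (4/3)·(1 − 4.8458/7.8296) = 0.51

α = 0.51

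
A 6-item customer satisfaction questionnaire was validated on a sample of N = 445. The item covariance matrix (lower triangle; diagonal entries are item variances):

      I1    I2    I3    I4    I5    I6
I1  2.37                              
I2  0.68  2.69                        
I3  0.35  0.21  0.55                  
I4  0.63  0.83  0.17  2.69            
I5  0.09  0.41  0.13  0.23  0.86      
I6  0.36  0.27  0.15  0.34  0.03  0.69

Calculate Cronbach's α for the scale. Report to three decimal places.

Σσᵢ² = 2.37 + 2.69 + 0.55 + 2.69 + 0.86 + 0.69 = 9.85
Σ_{i<j} σ_ij = 4.88
σ²_T = 9.85 + 2 × 4.88 = 19.61
α = (k/(k−1))·(1 − Σσᵢ²/σ²_T) = (6/5)·(1 − 9.85/19.61) = 0.597

Cronbach's α = 0.597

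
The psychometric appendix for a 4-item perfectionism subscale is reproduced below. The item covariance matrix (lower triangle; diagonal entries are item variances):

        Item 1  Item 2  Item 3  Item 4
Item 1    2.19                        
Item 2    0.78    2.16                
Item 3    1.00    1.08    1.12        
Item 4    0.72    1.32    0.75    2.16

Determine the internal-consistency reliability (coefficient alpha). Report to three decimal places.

α = 0.796

Σσ²ᵢ = 2.19 + 2.16 + 1.12 + 2.16 = 7.63
Sum of off-diagonal covariances = 5.65
total variance = 7.63 + 2 × 5.65 = 18.93
α = (k/(k−1))·(1 − Σσ²ᵢ/total variance) = (4/3)·(1 − 7.63/18.93) = 0.796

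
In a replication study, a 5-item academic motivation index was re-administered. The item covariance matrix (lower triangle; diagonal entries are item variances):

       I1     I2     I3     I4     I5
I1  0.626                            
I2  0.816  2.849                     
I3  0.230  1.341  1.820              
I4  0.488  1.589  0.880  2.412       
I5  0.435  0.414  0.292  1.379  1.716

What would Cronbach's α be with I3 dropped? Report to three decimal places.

α = 0.765

Remaining items: I1, I2, I4, I5 (k = 4).
Σσ²ᵢ = 0.626 + 2.849 + 2.412 + 1.716 = 7.603
σ²_total = 7.603 + 2 × 5.121 = 17.845
α (item deleted) = (4/3)·(1 − 7.603/17.845) = 0.765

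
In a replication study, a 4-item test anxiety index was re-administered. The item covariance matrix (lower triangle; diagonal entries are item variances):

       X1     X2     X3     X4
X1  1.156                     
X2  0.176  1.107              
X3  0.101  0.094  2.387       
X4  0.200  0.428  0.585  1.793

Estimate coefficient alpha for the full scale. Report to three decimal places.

Σσ²ᵢ = 1.156 + 1.107 + 2.387 + 1.793 = 6.443
Sum of off-diagonal covariances = 1.584
σ²_T = 6.443 + 2 × 1.584 = 9.611
α = (k/(k−1))·(1 − Σσ²ᵢ/σ²_T) = (4/3)·(1 − 6.443/9.611) = 0.439

α = 0.439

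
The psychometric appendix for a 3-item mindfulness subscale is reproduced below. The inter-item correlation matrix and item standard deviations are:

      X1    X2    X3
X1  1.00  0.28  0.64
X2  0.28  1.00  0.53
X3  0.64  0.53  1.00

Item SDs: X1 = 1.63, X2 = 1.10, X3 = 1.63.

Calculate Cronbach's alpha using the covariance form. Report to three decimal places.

Σσ²ᵢ = 1.63² + 1.10² + 1.63² = 6.5238
Covariances σ_ij = r_ij · s_i · s_j:
  σ(X1,X2) = 0.28 × 1.63 × 1.10 = 0.5020
  σ(X1,X3) = 0.64 × 1.63 × 1.63 = 1.7004
  σ(X2,X3) = 0.53 × 1.10 × 1.63 = 0.9503
σ²_T = Σσ²ᵢ + 2·Σσ_ij = 6.5238 + 2 × 3.1527 = 12.8292
α = (3/2)·(1 − 6.5238/12.8292) = 0.737

Cronbach's alpha = 0.737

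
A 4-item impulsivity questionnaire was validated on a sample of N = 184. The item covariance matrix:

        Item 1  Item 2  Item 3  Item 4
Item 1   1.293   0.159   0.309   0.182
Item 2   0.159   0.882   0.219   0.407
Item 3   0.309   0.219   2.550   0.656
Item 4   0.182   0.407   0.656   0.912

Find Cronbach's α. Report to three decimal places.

ΣVar(i) = 1.293 + 0.882 + 2.550 + 0.912 = 5.637
Sum of off-diagonal covariances = 1.932
σ²_T = 5.637 + 2 × 1.932 = 9.501
α = (k/(k−1))·(1 − ΣVar(i)/σ²_T) = (4/3)·(1 − 5.637/9.501) = 0.542

Cronbach's α = 0.542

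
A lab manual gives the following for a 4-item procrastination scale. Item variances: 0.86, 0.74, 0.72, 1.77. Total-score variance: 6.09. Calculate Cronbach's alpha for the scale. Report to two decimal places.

α = 0.44

ΣVar(i) = 0.86 + 0.74 + 0.72 + 1.77 = 4.09
α = (k/(k−1))·(1 − ΣVar(i)/σ²_T) = (4/3)·(1 − 4.09/6.09) = 0.44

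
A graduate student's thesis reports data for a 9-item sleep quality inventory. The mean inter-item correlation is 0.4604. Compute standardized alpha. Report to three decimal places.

α = 0.885

Standardized α = k·r̄ / (1 + (k−1)·r̄) = 9 × 0.4604 / (1 + 8 × 0.4604)
  = 4.1436 / 4.6832 = 0.885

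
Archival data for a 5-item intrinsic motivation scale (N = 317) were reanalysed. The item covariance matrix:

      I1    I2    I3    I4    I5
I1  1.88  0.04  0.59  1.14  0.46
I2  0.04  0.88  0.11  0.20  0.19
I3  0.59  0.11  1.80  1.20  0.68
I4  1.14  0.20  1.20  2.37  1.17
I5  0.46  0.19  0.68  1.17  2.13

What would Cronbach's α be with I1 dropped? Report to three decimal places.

Remaining items: I2, I3, I4, I5 (k = 4).
Σσ²ᵢ = 0.88 + 1.80 + 2.37 + 2.13 = 7.18
σ²_total = 7.18 + 2 × 3.55 = 14.28
α (item deleted) = (4/3)·(1 − 7.18/14.28) = 0.663

Cronbach's α = 0.663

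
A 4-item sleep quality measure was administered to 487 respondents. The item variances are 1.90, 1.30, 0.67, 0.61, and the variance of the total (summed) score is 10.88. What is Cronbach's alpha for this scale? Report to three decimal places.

Cronbach's alpha = 0.784

ΣVar(i) = 1.90 + 1.30 + 0.67 + 0.61 = 4.48
α = (k/(k−1))·(1 − ΣVar(i)/total variance) = (4/3)·(1 − 4.48/10.88) = 0.784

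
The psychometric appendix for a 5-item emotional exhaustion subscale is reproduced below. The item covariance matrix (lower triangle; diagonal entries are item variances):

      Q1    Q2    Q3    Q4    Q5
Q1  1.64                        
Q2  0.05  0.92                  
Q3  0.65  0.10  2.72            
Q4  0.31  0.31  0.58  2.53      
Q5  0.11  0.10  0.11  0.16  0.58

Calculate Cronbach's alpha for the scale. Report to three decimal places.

Cronbach's alpha = 0.464

ΣVar(i) = 1.64 + 0.92 + 2.72 + 2.53 + 0.58 = 8.39
Σ_{i<j} σ_ij = 2.48
Var(T) = 8.39 + 2 × 2.48 = 13.35
α = (k/(k−1))·(1 − ΣVar(i)/Var(T)) = (5/4)·(1 − 8.39/13.35) = 0.464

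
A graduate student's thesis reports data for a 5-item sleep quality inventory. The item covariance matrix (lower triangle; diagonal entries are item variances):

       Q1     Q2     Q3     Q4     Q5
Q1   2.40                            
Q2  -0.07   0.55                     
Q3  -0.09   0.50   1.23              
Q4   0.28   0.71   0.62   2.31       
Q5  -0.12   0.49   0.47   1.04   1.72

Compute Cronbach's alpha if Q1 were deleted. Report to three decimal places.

Remaining items: Q2, Q3, Q4, Q5 (k = 4).
ΣVar(i) = 0.55 + 1.23 + 2.31 + 1.72 = 5.81
σ²_T = 5.81 + 2 × 3.83 = 13.47
α (item deleted) = (4/3)·(1 − 5.81/13.47) = 0.758

Cronbach's alpha = 0.758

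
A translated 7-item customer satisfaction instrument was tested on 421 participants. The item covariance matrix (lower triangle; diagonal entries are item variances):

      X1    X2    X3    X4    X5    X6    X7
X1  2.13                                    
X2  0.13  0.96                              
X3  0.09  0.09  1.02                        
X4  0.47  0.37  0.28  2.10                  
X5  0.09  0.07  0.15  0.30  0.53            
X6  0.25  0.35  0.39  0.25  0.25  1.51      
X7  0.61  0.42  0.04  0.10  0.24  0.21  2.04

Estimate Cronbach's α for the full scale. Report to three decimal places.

Σσ²ᵢ = 2.13 + 0.96 + 1.02 + 2.10 + 0.53 + 1.51 + 2.04 = 10.29
Sum of the distinct covariances = 5.15
σ²_total = 10.29 + 2 × 5.15 = 20.59
α = (k/(k−1))·(1 − Σσ²ᵢ/σ²_total) = (7/6)·(1 − 10.29/20.59) = 0.584

α = 0.584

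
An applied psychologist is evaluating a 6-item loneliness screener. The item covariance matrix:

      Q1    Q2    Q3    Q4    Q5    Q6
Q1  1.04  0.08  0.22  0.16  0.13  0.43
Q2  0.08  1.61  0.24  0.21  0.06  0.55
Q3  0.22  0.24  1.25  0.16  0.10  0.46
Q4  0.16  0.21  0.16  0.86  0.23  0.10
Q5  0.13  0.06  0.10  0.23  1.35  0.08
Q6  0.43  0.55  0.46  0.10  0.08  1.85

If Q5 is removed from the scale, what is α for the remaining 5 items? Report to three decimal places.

Remaining items: Q1, Q2, Q3, Q4, Q6 (k = 5).
ΣVar(i) = 1.04 + 1.61 + 1.25 + 0.86 + 1.85 = 6.61
total variance = 6.61 + 2 × 2.61 = 11.83
α (item deleted) = (5/4)·(1 − 6.61/11.83) = 0.552

α = 0.552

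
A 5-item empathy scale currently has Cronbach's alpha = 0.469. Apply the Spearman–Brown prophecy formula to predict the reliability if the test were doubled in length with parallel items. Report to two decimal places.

predicted reliability = 0.64

Length factor m = 2
α' = m·α / (1 + (m−1)·α)
   = 2 × 0.469 / (1 + (2 − 1) × 0.469)
   = 0.9380 / 1.4690 = 0.64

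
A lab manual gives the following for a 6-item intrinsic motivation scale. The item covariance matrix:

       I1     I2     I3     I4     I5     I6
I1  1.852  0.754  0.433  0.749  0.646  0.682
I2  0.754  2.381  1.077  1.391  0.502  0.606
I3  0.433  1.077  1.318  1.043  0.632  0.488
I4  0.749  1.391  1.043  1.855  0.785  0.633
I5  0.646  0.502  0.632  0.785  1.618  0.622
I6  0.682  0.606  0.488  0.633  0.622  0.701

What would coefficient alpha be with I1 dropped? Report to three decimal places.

Remaining items: I2, I3, I4, I5, I6 (k = 5).
ΣVar(i) = 2.381 + 1.318 + 1.855 + 1.618 + 0.701 = 7.873
σ²_total = 7.873 + 2 × 7.779 = 23.431
α (item deleted) = (5/4)·(1 − 7.873/23.431) = 0.830

α = 0.830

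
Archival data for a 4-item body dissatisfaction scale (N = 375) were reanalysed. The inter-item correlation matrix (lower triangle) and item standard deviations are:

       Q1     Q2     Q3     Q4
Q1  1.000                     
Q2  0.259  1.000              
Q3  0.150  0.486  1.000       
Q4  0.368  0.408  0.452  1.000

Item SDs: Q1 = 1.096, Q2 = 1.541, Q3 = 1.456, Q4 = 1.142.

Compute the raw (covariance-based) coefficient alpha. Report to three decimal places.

Σσ²ᵢ = 1.096² + 1.541² + 1.456² + 1.142² = 7.0000
Covariances σ_ij = r_ij · s_i · s_j:
  σ(Q1,Q2) = 0.259 × 1.096 × 1.541 = 0.4374
  σ(Q1,Q3) = 0.150 × 1.096 × 1.456 = 0.2394
  σ(Q1,Q4) = 0.368 × 1.096 × 1.142 = 0.4606
  σ(Q2,Q3) = 0.486 × 1.541 × 1.456 = 1.0904
  σ(Q2,Q4) = 0.408 × 1.541 × 1.142 = 0.7180
  σ(Q3,Q4) = 0.452 × 1.456 × 1.142 = 0.7516
σ²_T = Σσ²ᵢ + 2·Σσ_ij = 7.0000 + 2 × 3.6974 = 14.3948
α = (4/3)·(1 − 7.0000/14.3948) = 0.685

coefficient alpha = 0.685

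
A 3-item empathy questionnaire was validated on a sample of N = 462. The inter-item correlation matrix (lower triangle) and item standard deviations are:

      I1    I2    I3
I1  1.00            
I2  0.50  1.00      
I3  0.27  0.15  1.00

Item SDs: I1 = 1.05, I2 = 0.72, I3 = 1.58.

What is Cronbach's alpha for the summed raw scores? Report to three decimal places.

Σσ²ᵢ = 1.05² + 0.72² + 1.58² = 4.1173
Covariances σ_ij = r_ij · s_i · s_j:
  σ(I1,I2) = 0.50 × 1.05 × 0.72 = 0.3780
  σ(I1,I3) = 0.27 × 1.05 × 1.58 = 0.4479
  σ(I2,I3) = 0.15 × 0.72 × 1.58 = 0.1706
σ²_T = Σσ²ᵢ + 2·Σσ_ij = 4.1173 + 2 × 0.9965 = 6.1103
α = (3/2)·(1 − 4.1173/6.1103) = 0.489

Cronbach's alpha = 0.489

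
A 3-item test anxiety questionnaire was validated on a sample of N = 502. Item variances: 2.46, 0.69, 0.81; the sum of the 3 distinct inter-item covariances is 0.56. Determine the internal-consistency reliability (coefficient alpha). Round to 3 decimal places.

coefficient alpha = 0.331

ΣVar(i) = 2.46 + 0.69 + 0.81 = 3.96
Sum of distinct covariances = 0.56
Var(T) = ΣVar(i) + 2·Σcov = 3.96 + 2 × 0.56 = 5.08
α = (3/2)·(1 − 3.96/5.08) = 0.331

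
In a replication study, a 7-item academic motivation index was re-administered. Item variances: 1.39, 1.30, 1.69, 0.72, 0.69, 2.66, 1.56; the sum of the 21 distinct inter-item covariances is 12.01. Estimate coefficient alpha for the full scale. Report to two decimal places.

α = 0.82

Σσ²ᵢ = 1.39 + 1.30 + 1.69 + 0.72 + 0.69 + 2.66 + 1.56 = 10.01
Sum of distinct covariances = 12.01
σ²_T = Σσ²ᵢ + 2·Σcov = 10.01 + 2 × 12.01 = 34.03
α = (7/6)·(1 − 10.01/34.03) = 0.82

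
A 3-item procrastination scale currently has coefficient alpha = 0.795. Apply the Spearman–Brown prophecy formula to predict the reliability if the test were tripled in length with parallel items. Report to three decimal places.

Length factor m = 3
α' = m·α / (1 + (m−1)·α)
   = 3 × 0.795 / (1 + (3 − 1) × 0.795)
   = 2.3850 / 2.5900 = 0.921

predicted reliability = 0.921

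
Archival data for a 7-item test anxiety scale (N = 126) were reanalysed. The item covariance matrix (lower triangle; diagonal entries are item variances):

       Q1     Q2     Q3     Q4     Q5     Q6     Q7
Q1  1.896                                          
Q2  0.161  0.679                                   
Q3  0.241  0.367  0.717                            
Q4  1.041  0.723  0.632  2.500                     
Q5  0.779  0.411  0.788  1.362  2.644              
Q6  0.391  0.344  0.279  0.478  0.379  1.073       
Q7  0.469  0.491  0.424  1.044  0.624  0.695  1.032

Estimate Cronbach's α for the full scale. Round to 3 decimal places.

sum of item variances = 1.896 + 0.679 + 0.717 + 2.500 + 2.644 + 1.073 + 1.032 = 10.541
Sum of off-diagonal covariances = 12.123
σ²_total = 10.541 + 2 × 12.123 = 34.787
α = (k/(k−1))·(1 − sum of item variances/σ²_total) = (7/6)·(1 − 10.541/34.787) = 0.813

Cronbach's α = 0.813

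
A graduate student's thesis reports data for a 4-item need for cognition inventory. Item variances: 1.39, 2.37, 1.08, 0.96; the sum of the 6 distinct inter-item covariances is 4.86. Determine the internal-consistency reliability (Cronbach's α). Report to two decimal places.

α = 0.84

ΣVar(i) = 1.39 + 2.37 + 1.08 + 0.96 = 5.80
Sum of distinct covariances = 4.86
σ²_T = ΣVar(i) + 2·Σcov = 5.80 + 2 × 4.86 = 15.52
α = (4/3)·(1 − 5.80/15.52) = 0.84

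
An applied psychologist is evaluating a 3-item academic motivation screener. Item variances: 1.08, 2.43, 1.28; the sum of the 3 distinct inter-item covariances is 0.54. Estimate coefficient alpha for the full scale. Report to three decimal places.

sum of item variances = 1.08 + 2.43 + 1.28 = 4.79
Sum of distinct covariances = 0.54
total variance = sum of item variances + 2·Σcov = 4.79 + 2 × 0.54 = 5.87
α = (3/2)·(1 − 4.79/5.87) = 0.276

α = 0.276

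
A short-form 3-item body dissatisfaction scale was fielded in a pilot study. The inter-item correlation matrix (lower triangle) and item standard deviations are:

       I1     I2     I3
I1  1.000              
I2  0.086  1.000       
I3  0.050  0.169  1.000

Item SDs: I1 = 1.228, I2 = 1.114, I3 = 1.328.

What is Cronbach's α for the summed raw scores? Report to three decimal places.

Σσ²ᵢ = 1.228² + 1.114² + 1.328² = 4.5126
Covariances σ_ij = r_ij · s_i · s_j:
  σ(I1,I2) = 0.086 × 1.228 × 1.114 = 0.1176
  σ(I1,I3) = 0.050 × 1.228 × 1.328 = 0.0815
  σ(I2,I3) = 0.169 × 1.114 × 1.328 = 0.2500
σ²_T = Σσ²ᵢ + 2·Σσ_ij = 4.5126 + 2 × 0.4491 = 5.4108
α = (3/2)·(1 − 4.5126/5.4108) = 0.249

Cronbach's α = 0.249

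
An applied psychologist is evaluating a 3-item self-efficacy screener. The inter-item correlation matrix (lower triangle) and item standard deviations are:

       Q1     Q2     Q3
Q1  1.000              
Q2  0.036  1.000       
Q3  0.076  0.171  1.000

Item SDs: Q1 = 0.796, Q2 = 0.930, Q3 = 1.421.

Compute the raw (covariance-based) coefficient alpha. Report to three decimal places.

Σσ²ᵢ = 0.796² + 0.930² + 1.421² = 3.5178
Covariances σ_ij = r_ij · s_i · s_j:
  σ(Q1,Q2) = 0.036 × 0.796 × 0.930 = 0.0267
  σ(Q1,Q3) = 0.076 × 0.796 × 1.421 = 0.0860
  σ(Q2,Q3) = 0.171 × 0.930 × 1.421 = 0.2260
σ²_T = Σσ²ᵢ + 2·Σσ_ij = 3.5178 + 2 × 0.3387 = 4.1952
α = (3/2)·(1 − 3.5178/4.1952) = 0.242

coefficient alpha = 0.242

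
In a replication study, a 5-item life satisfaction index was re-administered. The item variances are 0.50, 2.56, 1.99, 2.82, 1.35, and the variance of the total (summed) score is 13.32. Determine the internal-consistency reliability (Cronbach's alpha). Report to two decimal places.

Cronbach's alpha = 0.38

Σσᵢ² = 0.50 + 2.56 + 1.99 + 2.82 + 1.35 = 9.22
α = (k/(k−1))·(1 − Σσᵢ²/σ²_T) = (5/4)·(1 − 9.22/13.32) = 0.38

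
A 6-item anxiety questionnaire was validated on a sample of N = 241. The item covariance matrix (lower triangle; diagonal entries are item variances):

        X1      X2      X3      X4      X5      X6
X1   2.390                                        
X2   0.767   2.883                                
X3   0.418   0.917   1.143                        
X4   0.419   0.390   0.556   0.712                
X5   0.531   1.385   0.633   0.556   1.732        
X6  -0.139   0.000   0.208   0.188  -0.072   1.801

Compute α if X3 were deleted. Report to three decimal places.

α = 0.573

Remaining items: X1, X2, X4, X5, X6 (k = 5).
Σσ²ᵢ = 2.390 + 2.883 + 0.712 + 1.732 + 1.801 = 9.518
Var(T) = 9.518 + 2 × 4.025 = 17.568
α (item deleted) = (5/4)·(1 − 9.518/17.568) = 0.573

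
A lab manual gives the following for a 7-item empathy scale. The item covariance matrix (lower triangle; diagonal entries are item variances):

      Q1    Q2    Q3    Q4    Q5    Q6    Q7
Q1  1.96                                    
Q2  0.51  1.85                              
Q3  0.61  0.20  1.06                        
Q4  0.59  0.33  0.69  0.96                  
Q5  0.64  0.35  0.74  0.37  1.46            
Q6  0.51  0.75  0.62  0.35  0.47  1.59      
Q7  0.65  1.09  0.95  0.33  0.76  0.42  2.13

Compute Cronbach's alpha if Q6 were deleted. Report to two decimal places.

Remaining items: Q1, Q2, Q3, Q4, Q5, Q7 (k = 6).
ΣVar(i) = 1.96 + 1.85 + 1.06 + 0.96 + 1.46 + 2.13 = 9.42
σ²_T = 9.42 + 2 × 8.81 = 27.04
α (item deleted) = (6/5)·(1 − 9.42/27.04) = 0.78

Cronbach's alpha = 0.78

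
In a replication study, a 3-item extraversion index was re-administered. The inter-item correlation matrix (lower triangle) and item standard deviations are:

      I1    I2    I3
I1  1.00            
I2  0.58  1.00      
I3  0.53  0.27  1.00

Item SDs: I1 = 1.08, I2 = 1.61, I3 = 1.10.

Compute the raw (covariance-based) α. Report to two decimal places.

α = 0.69

Σσ²ᵢ = 1.08² + 1.61² + 1.10² = 4.9685
Covariances σ_ij = r_ij · s_i · s_j:
  σ(I1,I2) = 0.58 × 1.08 × 1.61 = 1.0085
  σ(I1,I3) = 0.53 × 1.08 × 1.10 = 0.6296
  σ(I2,I3) = 0.27 × 1.61 × 1.10 = 0.4782
σ²_T = Σσ²ᵢ + 2·Σσ_ij = 4.9685 + 2 × 2.1163 = 9.2011
α = (3/2)·(1 − 4.9685/9.2011) = 0.69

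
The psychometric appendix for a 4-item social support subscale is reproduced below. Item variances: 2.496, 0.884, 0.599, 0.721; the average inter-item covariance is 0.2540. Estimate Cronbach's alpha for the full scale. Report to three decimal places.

ΣVar(i) = 2.496 + 0.884 + 0.599 + 0.721 = 4.700
Sum of the 6 distinct covariances = 6 × 0.2540 = 1.5240
Var(T) = ΣVar(i) + 2·Σcov = 4.700 + 2 × 1.5240 = 7.7480
α = (4/3)·(1 − 4.700/7.7480) = 0.525

Cronbach's alpha = 0.525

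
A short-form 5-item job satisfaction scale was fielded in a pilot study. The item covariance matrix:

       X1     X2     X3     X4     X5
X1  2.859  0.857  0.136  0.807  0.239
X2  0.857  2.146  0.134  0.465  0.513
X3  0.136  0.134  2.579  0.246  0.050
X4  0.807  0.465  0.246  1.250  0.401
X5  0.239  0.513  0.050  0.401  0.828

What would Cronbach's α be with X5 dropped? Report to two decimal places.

α = 0.50

Remaining items: X1, X2, X3, X4 (k = 4).
Σσᵢ² = 2.859 + 2.146 + 2.579 + 1.250 = 8.834
total variance = 8.834 + 2 × 2.645 = 14.124
α (item deleted) = (4/3)·(1 − 8.834/14.124) = 0.50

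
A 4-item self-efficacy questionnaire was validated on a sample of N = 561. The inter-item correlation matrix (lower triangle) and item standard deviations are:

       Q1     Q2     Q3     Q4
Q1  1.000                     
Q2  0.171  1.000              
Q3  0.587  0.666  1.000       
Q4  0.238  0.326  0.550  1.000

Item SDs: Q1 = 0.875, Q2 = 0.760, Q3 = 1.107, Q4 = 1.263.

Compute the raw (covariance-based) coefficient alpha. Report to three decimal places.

α = 0.739

Σσ²ᵢ = 0.875² + 0.760² + 1.107² + 1.263² = 4.1638
Covariances σ_ij = r_ij · s_i · s_j:
  σ(Q1,Q2) = 0.171 × 0.875 × 0.760 = 0.1137
  σ(Q1,Q3) = 0.587 × 0.875 × 1.107 = 0.5686
  σ(Q1,Q4) = 0.238 × 0.875 × 1.263 = 0.2630
  σ(Q2,Q3) = 0.666 × 0.760 × 1.107 = 0.5603
  σ(Q2,Q4) = 0.326 × 0.760 × 1.263 = 0.3129
  σ(Q3,Q4) = 0.550 × 1.107 × 1.263 = 0.7690
σ²_T = Σσ²ᵢ + 2·Σσ_ij = 4.1638 + 2 × 2.5875 = 9.3388
α = (4/3)·(1 − 4.1638/9.3388) = 0.739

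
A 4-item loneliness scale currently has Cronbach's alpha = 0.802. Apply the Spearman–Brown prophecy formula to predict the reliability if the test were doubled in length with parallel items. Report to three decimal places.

Length factor m = 2
α' = m·α / (1 + (m−1)·α)
   = 2 × 0.802 / (1 + (2 − 1) × 0.802)
   = 1.6040 / 1.8020 = 0.890

predicted reliability = 0.890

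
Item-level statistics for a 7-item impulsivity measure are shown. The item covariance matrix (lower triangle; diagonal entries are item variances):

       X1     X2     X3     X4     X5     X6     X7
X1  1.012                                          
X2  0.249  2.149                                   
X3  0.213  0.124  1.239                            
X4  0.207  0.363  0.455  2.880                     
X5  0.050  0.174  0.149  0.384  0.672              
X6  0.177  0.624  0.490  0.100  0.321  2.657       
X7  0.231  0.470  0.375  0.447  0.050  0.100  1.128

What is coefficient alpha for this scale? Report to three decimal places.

Σσ²ᵢ = 1.012 + 2.149 + 1.239 + 2.880 + 0.672 + 2.657 + 1.128 = 11.737
Sum of the distinct covariances = 5.753
total variance = 11.737 + 2 × 5.753 = 23.243
α = (k/(k−1))·(1 − Σσ²ᵢ/total variance) = (7/6)·(1 − 11.737/23.243) = 0.578

coefficient alpha = 0.578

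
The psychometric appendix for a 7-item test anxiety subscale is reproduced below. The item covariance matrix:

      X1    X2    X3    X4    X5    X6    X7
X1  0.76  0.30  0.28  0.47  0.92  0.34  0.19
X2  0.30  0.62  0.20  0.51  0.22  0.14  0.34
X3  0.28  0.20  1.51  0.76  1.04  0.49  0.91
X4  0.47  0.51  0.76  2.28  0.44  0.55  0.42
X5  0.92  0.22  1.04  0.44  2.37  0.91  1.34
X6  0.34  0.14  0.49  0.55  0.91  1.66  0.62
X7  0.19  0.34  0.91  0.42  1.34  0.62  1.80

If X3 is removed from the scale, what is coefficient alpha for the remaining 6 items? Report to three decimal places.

α = 0.743

Remaining items: X1, X2, X4, X5, X6, X7 (k = 6).
sum of item variances = 0.76 + 0.62 + 2.28 + 2.37 + 1.66 + 1.80 = 9.49
σ²_T = 9.49 + 2 × 7.71 = 24.91
α (item deleted) = (6/5)·(1 − 9.49/24.91) = 0.743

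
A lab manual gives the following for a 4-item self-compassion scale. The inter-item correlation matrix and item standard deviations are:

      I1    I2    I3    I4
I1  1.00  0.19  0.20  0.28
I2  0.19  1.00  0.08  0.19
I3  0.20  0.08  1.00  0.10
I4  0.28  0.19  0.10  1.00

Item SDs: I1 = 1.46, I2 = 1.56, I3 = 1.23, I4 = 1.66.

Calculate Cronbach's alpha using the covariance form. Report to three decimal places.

Σσ²ᵢ = 1.46² + 1.56² + 1.23² + 1.66² = 8.8337
Covariances σ_ij = r_ij · s_i · s_j:
  σ(I1,I2) = 0.19 × 1.46 × 1.56 = 0.4327
  σ(I1,I3) = 0.20 × 1.46 × 1.23 = 0.3592
  σ(I1,I4) = 0.28 × 1.46 × 1.66 = 0.6786
  σ(I2,I3) = 0.08 × 1.56 × 1.23 = 0.1535
  σ(I2,I4) = 0.19 × 1.56 × 1.66 = 0.4920
  σ(I3,I4) = 0.10 × 1.23 × 1.66 = 0.2042
σ²_T = Σσ²ᵢ + 2·Σσ_ij = 8.8337 + 2 × 2.3202 = 13.4741
α = (4/3)·(1 − 8.8337/13.4741) = 0.459

α = 0.459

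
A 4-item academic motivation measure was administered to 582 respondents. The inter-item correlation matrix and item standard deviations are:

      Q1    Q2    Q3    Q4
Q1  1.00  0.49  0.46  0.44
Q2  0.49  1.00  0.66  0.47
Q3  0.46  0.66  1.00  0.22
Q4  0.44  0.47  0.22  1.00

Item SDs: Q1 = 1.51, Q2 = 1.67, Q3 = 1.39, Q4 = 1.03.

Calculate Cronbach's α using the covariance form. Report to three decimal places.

Σσ²ᵢ = 1.51² + 1.67² + 1.39² + 1.03² = 8.0620
Covariances σ_ij = r_ij · s_i · s_j:
  σ(Q1,Q2) = 0.49 × 1.51 × 1.67 = 1.2356
  σ(Q1,Q3) = 0.46 × 1.51 × 1.39 = 0.9655
  σ(Q1,Q4) = 0.44 × 1.51 × 1.03 = 0.6843
  σ(Q2,Q3) = 0.66 × 1.67 × 1.39 = 1.5321
  σ(Q2,Q4) = 0.47 × 1.67 × 1.03 = 0.8084
  σ(Q3,Q4) = 0.22 × 1.39 × 1.03 = 0.3150
σ²_T = Σσ²ᵢ + 2·Σσ_ij = 8.0620 + 2 × 5.5409 = 19.1438
α = (4/3)·(1 − 8.0620/19.1438) = 0.772

α = 0.772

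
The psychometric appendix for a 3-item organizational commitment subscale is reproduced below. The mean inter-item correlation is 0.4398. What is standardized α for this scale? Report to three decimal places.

standardized α = 0.702

Standardized α = k·r̄ / (1 + (k−1)·r̄) = 3 × 0.4398 / (1 + 2 × 0.4398)
  = 1.3194 / 1.8796 = 0.702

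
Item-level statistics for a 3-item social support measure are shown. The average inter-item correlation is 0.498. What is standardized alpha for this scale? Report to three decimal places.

Standardized α = k·r̄ / (1 + (k−1)·r̄) = 3 × 0.498 / (1 + 2 × 0.498)
  = 1.4940 / 1.9960 = 0.748

standardized alpha = 0.748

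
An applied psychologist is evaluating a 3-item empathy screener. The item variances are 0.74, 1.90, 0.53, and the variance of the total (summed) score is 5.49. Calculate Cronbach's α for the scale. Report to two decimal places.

Cronbach's α = 0.63

Σσᵢ² = 0.74 + 1.90 + 0.53 = 3.17
α = (k/(k−1))·(1 − Σσᵢ²/σ²_total) = (3/2)·(1 − 3.17/5.49) = 0.63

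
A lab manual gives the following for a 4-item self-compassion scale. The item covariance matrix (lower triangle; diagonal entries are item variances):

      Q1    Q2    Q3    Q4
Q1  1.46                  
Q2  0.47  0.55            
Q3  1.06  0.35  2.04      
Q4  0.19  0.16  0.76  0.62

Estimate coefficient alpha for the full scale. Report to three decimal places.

α = 0.749

Σσ²ᵢ = 1.46 + 0.55 + 2.04 + 0.62 = 4.67
Sum of off-diagonal covariances = 2.99
σ²_total = 4.67 + 2 × 2.99 = 10.65
α = (k/(k−1))·(1 − Σσ²ᵢ/σ²_total) = (4/3)·(1 − 4.67/10.65) = 0.749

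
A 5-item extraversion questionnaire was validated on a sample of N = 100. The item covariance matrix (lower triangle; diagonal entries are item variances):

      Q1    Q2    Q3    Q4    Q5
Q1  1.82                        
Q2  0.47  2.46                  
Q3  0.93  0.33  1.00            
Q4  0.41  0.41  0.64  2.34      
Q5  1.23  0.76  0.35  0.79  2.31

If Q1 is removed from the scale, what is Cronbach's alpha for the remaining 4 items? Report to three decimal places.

Remaining items: Q2, Q3, Q4, Q5 (k = 4).
Σσᵢ² = 2.46 + 1.00 + 2.34 + 2.31 = 8.11
total variance = 8.11 + 2 × 3.28 = 14.67
α (item deleted) = (4/3)·(1 − 8.11/14.67) = 0.596

α = 0.596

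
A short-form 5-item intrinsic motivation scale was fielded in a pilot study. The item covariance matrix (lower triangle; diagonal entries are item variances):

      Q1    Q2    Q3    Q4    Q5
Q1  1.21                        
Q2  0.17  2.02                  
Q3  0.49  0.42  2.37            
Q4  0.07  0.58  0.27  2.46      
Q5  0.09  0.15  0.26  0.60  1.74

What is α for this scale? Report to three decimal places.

α = 0.484

ΣVar(i) = 1.21 + 2.02 + 2.37 + 2.46 + 1.74 = 9.80
Σ_{i<j} σ_ij = 3.10
total variance = 9.80 + 2 × 3.10 = 16.00
α = (k/(k−1))·(1 − ΣVar(i)/total variance) = (5/4)·(1 − 9.80/16.00) = 0.484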